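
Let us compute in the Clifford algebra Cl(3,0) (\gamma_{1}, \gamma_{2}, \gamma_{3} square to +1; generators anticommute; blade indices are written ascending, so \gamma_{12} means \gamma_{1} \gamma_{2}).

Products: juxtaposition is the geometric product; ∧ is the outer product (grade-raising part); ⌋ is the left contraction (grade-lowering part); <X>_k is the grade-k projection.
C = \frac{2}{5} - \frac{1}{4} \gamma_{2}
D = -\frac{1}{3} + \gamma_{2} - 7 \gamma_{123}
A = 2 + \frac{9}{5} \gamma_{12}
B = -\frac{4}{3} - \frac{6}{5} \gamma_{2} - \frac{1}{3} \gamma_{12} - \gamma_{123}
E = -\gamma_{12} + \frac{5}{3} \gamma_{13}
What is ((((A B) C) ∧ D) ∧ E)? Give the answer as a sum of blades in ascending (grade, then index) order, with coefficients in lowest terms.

step 1: -\frac{31}{15} - \frac{54}{25} \gamma_{1} - \frac{12}{5} \gamma_{2} + \frac{9}{5} \gamma_{3} - \frac{46}{15} \gamma_{12} - 2 \gamma_{123}
step 2: -\frac{17}{75} - \frac{73}{750} \gamma_{1} - \frac{133}{300} \gamma_{2} + \frac{18}{25} \gamma_{3} - \frac{103}{150} \gamma_{12} - \frac{1}{2} \gamma_{13} + \frac{9}{20} \gamma_{23} - \frac{4}{5} \gamma_{123}
step 3: \frac{17}{225} + \frac{73}{2250} \gamma_{1} - \frac{71}{900} \gamma_{2} - \frac{6}{25} \gamma_{3} + \frac{148}{1125} \gamma_{12} + \frac{1}{6} \gamma_{13} - \frac{87}{100} \gamma_{23} + \frac{353}{150} \gamma_{123}
step 4: -\frac{17}{225} \gamma_{12} + \frac{17}{135} \gamma_{13} + \frac{1003}{2700} \gamma_{123}
Answer: -\frac{17}{225} \gamma_{12} + \frac{17}{135} \gamma_{13} + \frac{1003}{2700} \gamma_{123}


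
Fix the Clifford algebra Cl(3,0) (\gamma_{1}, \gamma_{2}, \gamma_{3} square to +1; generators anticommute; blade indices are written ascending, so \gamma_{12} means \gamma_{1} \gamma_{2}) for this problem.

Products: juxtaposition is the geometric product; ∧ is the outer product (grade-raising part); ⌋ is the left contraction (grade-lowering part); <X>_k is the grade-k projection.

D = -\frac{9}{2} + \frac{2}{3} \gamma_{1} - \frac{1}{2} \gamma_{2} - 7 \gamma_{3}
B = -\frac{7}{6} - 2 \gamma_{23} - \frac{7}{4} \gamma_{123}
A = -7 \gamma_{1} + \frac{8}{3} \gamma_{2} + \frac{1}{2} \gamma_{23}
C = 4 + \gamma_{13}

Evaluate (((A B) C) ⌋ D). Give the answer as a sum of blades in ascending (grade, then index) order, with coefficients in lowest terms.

step 1: 1 + \frac{217}{24} \gamma_{1} - \frac{28}{9} \gamma_{2} - \frac{16}{3} \gamma_{3} + \frac{14}{3} \gamma_{13} + \frac{35}{3} \gamma_{23} + 14 \gamma_{123}
step 2: -\frac{2}{3} + \frac{83}{2} \gamma_{1} + \frac{14}{9} \gamma_{2} - \frac{295}{24} \gamma_{3} + \frac{35}{3} \gamma_{12} + \frac{59}{3} \gamma_{13} + \frac{140}{3} \gamma_{23} + \frac{532}{9} \gamma_{123}
step 3: \frac{8347}{72} - \frac{4}{9} \gamma_{1} + \frac{1}{3} \gamma_{2} + \frac{14}{3} \gamma_{3}
Answer: \frac{8347}{72} - \frac{4}{9} \gamma_{1} + \frac{1}{3} \gamma_{2} + \frac{14}{3} \gamma_{3}


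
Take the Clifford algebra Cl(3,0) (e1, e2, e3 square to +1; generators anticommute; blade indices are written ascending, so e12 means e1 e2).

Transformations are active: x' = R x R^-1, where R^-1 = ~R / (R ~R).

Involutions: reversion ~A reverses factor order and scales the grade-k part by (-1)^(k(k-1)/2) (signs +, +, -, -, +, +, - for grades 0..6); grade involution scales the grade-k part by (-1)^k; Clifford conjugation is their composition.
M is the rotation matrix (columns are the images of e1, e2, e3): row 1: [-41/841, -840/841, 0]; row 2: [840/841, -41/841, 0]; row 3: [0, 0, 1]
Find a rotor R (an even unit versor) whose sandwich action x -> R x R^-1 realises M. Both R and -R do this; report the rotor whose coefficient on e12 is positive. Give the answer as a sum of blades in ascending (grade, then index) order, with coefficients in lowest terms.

Method: write R = a + b12*e12 + b13*e13 + b23*e23 with a^2 + b12^2 + b13^2 + b23^2 = 1 (so R^-1 = ~R). Expanding the columns R e_j ~R gives tr M = 4a^2 - 1 and, from the antisymmetric part, M21 - M12 = -4a*b12, M13 - M31 = 4a*b13, M32 - M23 = -4a*b23.
Here tr M = 759/841, so a^2 = (1 + tr M)/4 = 400/841 and a = ±20/29. Taking a = 20/29: M21 - M12 = 1680/841, M13 - M31 = 0, M32 - M23 = 0, giving b12 = -21/29, b13 = 0, b23 = 0, i.e. R = 20/29 - 21/29*e12.
Its e12 coefficient is negative, so report the other preimage -R.
Answer: -20/29 + 21/29*e12. Why the constraint matters: R and -R act identically through the sandwich — M has trace 759/841 either way — so only the sign condition on e12 picks one of the two preimages.


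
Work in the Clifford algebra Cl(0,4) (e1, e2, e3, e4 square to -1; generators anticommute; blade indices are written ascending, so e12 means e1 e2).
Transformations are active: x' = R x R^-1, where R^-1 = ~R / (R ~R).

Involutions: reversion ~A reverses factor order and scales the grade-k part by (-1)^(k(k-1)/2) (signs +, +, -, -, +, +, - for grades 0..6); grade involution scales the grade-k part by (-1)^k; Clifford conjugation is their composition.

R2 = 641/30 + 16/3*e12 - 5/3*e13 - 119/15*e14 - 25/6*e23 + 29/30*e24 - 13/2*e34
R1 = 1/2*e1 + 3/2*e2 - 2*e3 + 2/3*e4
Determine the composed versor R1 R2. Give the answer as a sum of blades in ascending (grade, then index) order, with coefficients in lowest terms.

Distribute over the terms of R1 (each basis-blade product reordered to ascending indices, repeated generators contracted through their squares):
(1/2*e1) R2 = 641/60*e1 - 8/3*e2 + 5/6*e3 + 119/30*e4 - 25/12*e123 + 29/60*e124 - 13/4*e134
(3/2*e2) R2 = 8*e1 + 641/20*e2 + 25/4*e3 - 29/20*e4 + 5/2*e123 + 119/10*e124 - 39/4*e234
(-2*e3) R2 = 10/3*e1 + 25/3*e2 - 641/15*e3 - 13*e4 - 32/3*e123 - 238/15*e134 + 29/15*e234
(2/3*e4) R2 = -238/45*e1 + 29/45*e2 - 13/3*e3 + 641/45*e4 + 32/9*e124 - 10/9*e134 - 25/9*e234
Summing the partial products and collecting blades:
Answer: 3011/180*e1 + 1381/36*e2 - 2399/60*e3 + 677/180*e4 - 41/4*e123 + 2869/180*e124 - 3641/180*e134 - 1907/180*e234


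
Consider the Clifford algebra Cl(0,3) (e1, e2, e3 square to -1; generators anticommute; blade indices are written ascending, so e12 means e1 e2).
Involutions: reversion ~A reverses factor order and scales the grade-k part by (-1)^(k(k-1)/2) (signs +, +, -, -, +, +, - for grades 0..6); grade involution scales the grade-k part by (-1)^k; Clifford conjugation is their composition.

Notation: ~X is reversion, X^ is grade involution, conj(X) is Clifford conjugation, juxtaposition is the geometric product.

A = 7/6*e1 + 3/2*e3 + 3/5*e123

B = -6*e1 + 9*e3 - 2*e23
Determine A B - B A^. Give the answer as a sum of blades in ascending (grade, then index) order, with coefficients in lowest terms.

first term: -13/2 + 6/5*e1 - 3*e2 - 27/5*e12 + 39/2*e13 + 18/5*e23 - 7/3*e123
second term: 13/2 - 6/5*e1 - 3*e2 + 27/5*e12 + 39/2*e13 - 18/5*e23 + 7/3*e123
Answer: -13 + 12/5*e1 - 54/5*e12 + 36/5*e23 - 14/3*e123


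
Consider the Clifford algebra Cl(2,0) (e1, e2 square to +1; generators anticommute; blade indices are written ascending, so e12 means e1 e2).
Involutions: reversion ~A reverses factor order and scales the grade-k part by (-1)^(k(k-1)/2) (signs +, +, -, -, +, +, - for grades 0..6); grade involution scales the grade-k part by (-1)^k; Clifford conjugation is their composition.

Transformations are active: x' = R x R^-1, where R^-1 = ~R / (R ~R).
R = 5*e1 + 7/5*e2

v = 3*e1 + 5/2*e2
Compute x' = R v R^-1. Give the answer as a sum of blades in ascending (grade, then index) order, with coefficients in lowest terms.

~R = 5*e1 + 7/5*e2, and R ~R = 674/25, so R^-1 = ~R / (674/25).
R v = 37/2 + 83/10*e12
Answer: 2603/674*e1 - 195/337*e2


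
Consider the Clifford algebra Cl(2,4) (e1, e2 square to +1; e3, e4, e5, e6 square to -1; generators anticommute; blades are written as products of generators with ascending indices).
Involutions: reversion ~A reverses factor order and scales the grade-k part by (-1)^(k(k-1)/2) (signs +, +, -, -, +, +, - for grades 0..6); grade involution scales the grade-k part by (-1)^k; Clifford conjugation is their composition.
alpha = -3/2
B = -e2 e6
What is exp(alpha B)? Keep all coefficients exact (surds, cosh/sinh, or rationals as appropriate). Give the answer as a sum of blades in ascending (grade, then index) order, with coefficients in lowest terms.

B^2 = (-1)^2*(e2 e6)^2 = 1*(+1) = 1 (a basis 2-blade squares to minus the product of its generators' squares).
B^2 = 1 — a positive square means the series sums to a boost: l = 1, alpha*l = -3/2, so exp(alpha B) = cosh(-3/2) + (sinh(-3/2)/1)*B = cosh(3/2) + (-sinh(3/2))*B.
Answer: cosh(3/2) + sinh(3/2)*e2 e6


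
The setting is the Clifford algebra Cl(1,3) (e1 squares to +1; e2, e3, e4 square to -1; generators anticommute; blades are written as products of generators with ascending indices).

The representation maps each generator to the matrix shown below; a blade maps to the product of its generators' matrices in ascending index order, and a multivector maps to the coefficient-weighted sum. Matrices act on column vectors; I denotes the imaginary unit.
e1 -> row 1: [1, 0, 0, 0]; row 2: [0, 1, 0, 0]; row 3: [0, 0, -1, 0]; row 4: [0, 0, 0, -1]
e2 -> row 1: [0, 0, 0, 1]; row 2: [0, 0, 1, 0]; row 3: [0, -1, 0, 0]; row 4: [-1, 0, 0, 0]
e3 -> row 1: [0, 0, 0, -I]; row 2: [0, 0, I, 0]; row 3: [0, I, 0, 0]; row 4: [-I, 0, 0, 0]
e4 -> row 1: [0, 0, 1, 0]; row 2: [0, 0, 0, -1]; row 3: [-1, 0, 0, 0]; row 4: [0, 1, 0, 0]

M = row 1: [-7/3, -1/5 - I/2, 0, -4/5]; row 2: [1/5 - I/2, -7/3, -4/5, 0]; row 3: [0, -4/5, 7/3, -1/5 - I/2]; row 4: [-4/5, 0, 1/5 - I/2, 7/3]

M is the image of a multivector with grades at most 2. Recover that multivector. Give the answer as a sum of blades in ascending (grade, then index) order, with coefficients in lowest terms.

Method: the blade images are trace-orthogonal — tr(rho(e_A) rho(e_B)^-1) = 4 if A = B and 0 otherwise — and rho(e_A)^-1 = (e_A)^2 * rho(e_A) with (e_A)^2 = +1 or -1, so the coefficient of e_A in the preimage is (e_A)^2 * tr(M rho(e_A))/4.
Nonzero projections over blades of grade <= 2: e1: (e1)^2 = +1, tr(M rho(e1)) = -28/3, coefficient -7/3; e1 e2: (e1 e2)^2 = +1, tr(M rho(e1 e2)) = -16/5, coefficient -4/5; e2 e4: (e2 e4)^2 = -1, tr(M rho(e2 e4)) = 4/5, coefficient -1/5; e3 e4: (e3 e4)^2 = -1, tr(M rho(e3 e4)) = -2, coefficient 1/2. Every other blade of grade <= 2 projects to 0.
Answer: -7/3*e1 - 4/5*e1 e2 - 1/5*e2 e4 + 1/2*e3 e4


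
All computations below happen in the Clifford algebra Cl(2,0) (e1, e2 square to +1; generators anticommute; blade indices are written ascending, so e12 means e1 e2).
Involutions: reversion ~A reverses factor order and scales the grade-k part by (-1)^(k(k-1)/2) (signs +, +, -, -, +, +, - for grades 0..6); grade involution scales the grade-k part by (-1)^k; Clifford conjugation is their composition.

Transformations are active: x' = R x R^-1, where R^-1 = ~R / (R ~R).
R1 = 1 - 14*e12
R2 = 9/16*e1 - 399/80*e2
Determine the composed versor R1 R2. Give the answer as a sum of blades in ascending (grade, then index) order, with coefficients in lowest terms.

Distribute over the terms of R1 (each basis-blade product reordered to ascending indices, repeated generators contracted through their squares):
(1) R2 = 9/16*e1 - 399/80*e2
(-14*e12) R2 = 2793/40*e1 + 63/8*e2
Summing the partial products and collecting blades:
Answer: 5631/80*e1 + 231/80*e2


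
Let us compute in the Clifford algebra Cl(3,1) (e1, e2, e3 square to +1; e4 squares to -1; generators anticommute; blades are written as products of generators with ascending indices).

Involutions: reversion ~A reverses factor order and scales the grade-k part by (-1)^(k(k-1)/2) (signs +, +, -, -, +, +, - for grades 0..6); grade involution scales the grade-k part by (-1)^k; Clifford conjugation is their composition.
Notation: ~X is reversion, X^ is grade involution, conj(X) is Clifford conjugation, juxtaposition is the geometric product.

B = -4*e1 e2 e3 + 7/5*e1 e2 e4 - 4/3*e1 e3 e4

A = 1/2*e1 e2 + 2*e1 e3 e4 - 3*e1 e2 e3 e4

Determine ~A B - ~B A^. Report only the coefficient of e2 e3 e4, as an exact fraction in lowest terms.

first term: 8/3 - 4*e2 - 31/5*e3 + 127/10*e4 + 14/5*e2 e3 - 8*e2 e4 - 2/3*e2 e3 e4
second term: -8/3 - 4*e2 - 31/5*e3 + 127/10*e4 + 14/5*e2 e3 - 8*e2 e4 + 2/3*e2 e3 e4
Answer: -4/3


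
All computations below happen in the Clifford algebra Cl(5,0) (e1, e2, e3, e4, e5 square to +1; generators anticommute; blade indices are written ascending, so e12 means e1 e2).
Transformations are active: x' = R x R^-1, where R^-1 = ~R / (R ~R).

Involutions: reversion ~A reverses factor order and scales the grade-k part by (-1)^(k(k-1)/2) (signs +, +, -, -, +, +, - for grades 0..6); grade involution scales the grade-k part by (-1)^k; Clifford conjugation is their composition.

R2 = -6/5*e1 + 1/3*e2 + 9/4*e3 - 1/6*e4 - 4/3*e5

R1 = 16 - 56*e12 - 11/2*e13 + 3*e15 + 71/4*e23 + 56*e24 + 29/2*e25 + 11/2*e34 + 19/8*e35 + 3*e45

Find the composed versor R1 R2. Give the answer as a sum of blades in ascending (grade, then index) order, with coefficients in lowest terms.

Distribute over the terms of R2 (each basis-blade product reordered to ascending indices, repeated generators contracted through their squares):
R1 (-6/5*e1) = -96/5*e1 - 336/5*e2 - 33/5*e3 + 18/5*e5 - 213/10*e123 - 336/5*e124 - 87/5*e125 - 33/5*e134 - 57/20*e135 - 18/5*e145
R1 (1/3*e2) = -56/3*e1 + 16/3*e2 - 71/12*e3 - 56/3*e4 - 29/6*e5 + 11/6*e123 - e125 + 11/6*e234 + 19/24*e235 + e245
R1 (9/4*e3) = -99/8*e1 + 639/16*e2 + 36*e3 - 99/8*e4 - 171/32*e5 - 126*e123 - 27/4*e135 - 126*e234 - 261/8*e235 + 27/4*e345
R1 (-1/6*e4) = -28/3*e2 - 11/12*e3 - 8/3*e4 + 1/2*e5 + 28/3*e124 + 11/12*e134 + 1/2*e145 - 71/24*e234 + 29/12*e245 + 19/48*e345
R1 (-4/3*e5) = -4*e1 - 58/3*e2 - 19/6*e3 - 4*e4 - 64/3*e5 + 224/3*e125 + 22/3*e135 - 71/3*e235 - 224/3*e245 - 22/3*e345
Summing the partial products and collecting blades:
Answer: -6509/120*e1 - 12143/240*e2 + 97/5*e3 - 905/24*e4 - 13157/480*e5 - 2182/15*e123 - 868/15*e124 + 844/15*e125 - 341/60*e134 - 34/15*e135 - 31/10*e145 - 1017/8*e234 - 111/2*e235 - 285/4*e245 - 3/16*e345


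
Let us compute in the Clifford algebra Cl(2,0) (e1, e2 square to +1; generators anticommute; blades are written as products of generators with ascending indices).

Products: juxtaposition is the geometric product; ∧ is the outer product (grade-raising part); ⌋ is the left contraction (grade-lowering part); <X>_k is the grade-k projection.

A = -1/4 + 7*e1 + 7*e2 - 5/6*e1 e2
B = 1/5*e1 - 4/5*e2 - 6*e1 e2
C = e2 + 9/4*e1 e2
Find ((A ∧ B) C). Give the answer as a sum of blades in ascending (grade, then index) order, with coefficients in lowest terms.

step 1: -1/20*e1 + 1/5*e2 - 11/2*e1 e2
step 2: 503/40 - 119/20*e1 - 9/80*e2 - 1/20*e1 e2
Answer: 503/40 - 119/20*e1 - 9/80*e2 - 1/20*e1 e2


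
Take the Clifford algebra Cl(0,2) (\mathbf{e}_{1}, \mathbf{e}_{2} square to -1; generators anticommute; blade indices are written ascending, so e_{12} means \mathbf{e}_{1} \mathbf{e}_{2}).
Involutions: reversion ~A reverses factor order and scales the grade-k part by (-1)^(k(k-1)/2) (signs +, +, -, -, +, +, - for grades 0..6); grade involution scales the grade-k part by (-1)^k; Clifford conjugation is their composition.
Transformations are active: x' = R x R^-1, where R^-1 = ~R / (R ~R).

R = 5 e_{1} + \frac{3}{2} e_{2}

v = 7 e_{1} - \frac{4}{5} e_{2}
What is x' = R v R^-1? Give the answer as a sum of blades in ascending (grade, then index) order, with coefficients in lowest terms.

~R = 5 e_{1} + \frac{3}{2} e_{2}, and R ~R = -\frac{109}{4}, so R^-1 = ~R / (-\frac{109}{4}).
R v = -\frac{169}{5} - \frac{29}{2} e_{12}
Answer: \frac{589}{109} e_{1} + \frac{2464}{545} e_{2}


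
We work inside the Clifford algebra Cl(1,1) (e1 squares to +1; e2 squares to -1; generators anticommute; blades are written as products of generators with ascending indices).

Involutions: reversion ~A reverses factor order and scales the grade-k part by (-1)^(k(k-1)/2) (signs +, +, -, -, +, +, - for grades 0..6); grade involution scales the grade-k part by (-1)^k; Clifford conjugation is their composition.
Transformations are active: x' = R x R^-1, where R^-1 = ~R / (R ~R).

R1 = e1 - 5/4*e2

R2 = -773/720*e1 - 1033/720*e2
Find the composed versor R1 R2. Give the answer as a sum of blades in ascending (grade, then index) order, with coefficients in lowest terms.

Distribute over the terms of R1 (each basis-blade product reordered to ascending indices, repeated generators contracted through their squares):
(e1) R2 = -773/720 - 1033/720*e1 e2
(-5/4*e2) R2 = -1033/576 - 773/576*e1 e2
Summing the partial products and collecting blades:
Answer: -8257/2880 - 7997/2880*e1 e2


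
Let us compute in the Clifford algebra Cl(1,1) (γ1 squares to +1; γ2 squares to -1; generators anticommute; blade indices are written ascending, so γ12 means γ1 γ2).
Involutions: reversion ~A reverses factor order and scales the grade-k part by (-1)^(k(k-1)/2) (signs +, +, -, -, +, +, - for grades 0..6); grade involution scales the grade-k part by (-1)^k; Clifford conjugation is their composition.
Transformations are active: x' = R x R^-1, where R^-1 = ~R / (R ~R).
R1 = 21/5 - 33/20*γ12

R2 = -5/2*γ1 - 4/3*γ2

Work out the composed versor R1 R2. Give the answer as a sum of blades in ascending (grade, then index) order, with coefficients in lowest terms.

Distribute over the terms of R1 (each basis-blade product reordered to ascending indices, repeated generators contracted through their squares):
(21/5) R2 = -21/2*γ1 - 28/5*γ2
(-33/20*γ12) R2 = -11/5*γ1 - 33/8*γ2
Summing the partial products and collecting blades:
Answer: -127/10*γ1 - 389/40*γ2


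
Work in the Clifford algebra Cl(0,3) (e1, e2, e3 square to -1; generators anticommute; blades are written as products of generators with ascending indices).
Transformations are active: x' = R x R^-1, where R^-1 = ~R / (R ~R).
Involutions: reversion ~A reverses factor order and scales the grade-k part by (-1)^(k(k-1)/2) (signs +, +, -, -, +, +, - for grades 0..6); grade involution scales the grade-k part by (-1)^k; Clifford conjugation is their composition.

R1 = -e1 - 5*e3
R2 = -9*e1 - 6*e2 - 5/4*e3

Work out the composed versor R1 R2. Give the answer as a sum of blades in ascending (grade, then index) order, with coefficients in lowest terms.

Distribute over the terms of R1 (each basis-blade product reordered to ascending indices, repeated generators contracted through their squares):
(-e1) R2 = -9 + 6*e1 e2 + 5/4*e1 e3
(-5*e3) R2 = -25/4 - 45*e1 e3 - 30*e2 e3
Summing the partial products and collecting blades:
Answer: -61/4 + 6*e1 e2 - 175/4*e1 e3 - 30*e2 e3


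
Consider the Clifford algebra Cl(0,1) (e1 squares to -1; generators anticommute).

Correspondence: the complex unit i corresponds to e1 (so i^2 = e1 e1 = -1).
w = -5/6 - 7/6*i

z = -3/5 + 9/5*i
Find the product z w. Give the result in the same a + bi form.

In blades: z = -3/5 + 9/5*e1, w = -5/6 - 7/6*e1.
Distribute z over w term by term (generator squares from the signature, products reordered to ascending indices): (-3/5)*w = 1/2 + 7/10*e1; (9/5*e1)*w = 21/10 - 3/2*e1.
Sum: 13/5 - 4/5*e1; translating back through the correspondence:
Answer: 13/5 - 4/5*i


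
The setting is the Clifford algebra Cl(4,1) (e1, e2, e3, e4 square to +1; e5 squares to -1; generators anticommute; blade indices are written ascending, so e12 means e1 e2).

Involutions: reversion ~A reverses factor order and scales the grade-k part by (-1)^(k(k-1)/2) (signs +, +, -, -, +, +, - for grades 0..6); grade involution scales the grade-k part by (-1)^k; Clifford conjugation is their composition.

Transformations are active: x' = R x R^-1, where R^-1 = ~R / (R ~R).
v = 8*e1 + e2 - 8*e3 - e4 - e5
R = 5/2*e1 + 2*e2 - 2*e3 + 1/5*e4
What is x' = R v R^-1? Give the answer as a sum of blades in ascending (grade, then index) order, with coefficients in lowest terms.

~R = 5/2*e1 + 2*e2 - 2*e3 + 1/5*e4, and R ~R = 1429/100, so R^-1 = ~R / (1429/100).
R v = 189/5 - 27/2*e12 - 4*e13 - 41/10*e14 - 5/2*e15 - 14*e23 - 11/5*e24 - 2*e25 + 18/5*e34 + 2*e35 - 1/5*e45
Answer: 7468/1429*e1 + 13691/1429*e2 - 3688/1429*e3 + 2941/1429*e4 + e5


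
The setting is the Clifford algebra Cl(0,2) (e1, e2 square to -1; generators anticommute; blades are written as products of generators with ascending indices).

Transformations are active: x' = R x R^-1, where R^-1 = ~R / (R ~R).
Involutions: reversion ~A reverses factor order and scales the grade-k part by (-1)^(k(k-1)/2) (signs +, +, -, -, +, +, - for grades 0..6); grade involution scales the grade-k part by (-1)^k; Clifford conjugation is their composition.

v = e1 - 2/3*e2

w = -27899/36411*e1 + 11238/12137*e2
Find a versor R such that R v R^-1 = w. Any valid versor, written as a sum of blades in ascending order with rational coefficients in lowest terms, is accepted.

Since q(v) = q(w) = -13/9, the sum R = v + w = 8512/36411*e1 + 9440/36411*e2 does the job whenever invertible.
Answer: 8512/36411*e1 + 9440/36411*e2


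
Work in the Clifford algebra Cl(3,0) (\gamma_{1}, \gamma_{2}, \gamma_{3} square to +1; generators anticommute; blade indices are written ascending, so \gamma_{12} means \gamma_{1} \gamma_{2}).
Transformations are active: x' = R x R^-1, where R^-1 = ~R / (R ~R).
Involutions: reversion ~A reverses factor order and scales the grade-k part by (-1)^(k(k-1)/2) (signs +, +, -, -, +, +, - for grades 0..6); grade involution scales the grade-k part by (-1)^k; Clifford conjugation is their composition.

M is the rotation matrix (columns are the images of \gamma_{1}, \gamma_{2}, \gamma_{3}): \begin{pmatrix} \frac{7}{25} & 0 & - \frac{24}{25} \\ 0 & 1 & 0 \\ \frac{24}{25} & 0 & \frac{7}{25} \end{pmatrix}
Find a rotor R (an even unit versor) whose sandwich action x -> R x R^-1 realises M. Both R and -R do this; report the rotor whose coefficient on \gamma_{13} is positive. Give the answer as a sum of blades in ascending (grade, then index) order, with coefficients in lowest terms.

Method: write R = a + b12*\gamma_{12} + b13*\gamma_{13} + b23*\gamma_{23} with a^2 + b12^2 + b13^2 + b23^2 = 1 (so R^-1 = ~R). Expanding the columns R e_j ~R gives tr M = 4a^2 - 1 and, from the antisymmetric part, M21 - M12 = -4a*b12, M13 - M31 = 4a*b13, M32 - M23 = -4a*b23.
Here tr M = \frac{39}{25}, so a^2 = (1 + tr M)/4 = \frac{16}{25} and a = ±\frac{4}{5}. Taking a = \frac{4}{5}: M21 - M12 = 0, M13 - M31 = -\frac{48}{25}, M32 - M23 = 0, giving b12 = 0, b13 = -\frac{3}{5}, b23 = 0, i.e. R = \frac{4}{5} - \frac{3}{5} \gamma_{13}.
Its \gamma_{13} coefficient is negative, so report the other preimage -R.
Answer: -\frac{4}{5} + \frac{3}{5} \gamma_{13}. Recall the cover is two-to-one: with M of trace \frac{39}{25}, both preimages act alike, and the stated \gamma_{13} sign chooses the sheet.


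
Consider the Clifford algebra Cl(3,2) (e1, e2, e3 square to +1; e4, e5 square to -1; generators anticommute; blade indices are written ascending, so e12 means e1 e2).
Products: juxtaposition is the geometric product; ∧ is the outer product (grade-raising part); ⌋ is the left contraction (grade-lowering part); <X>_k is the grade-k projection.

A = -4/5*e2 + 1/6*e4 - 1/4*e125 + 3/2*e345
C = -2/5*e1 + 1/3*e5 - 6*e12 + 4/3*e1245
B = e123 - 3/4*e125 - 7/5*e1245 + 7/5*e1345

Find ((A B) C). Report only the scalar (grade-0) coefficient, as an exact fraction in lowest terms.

step 1: 3/16 + 21/10*e1 - 7/20*e4 + 4/5*e13 - 3/5*e15 - 1/4*e35 + 21/10*e123 + 7/30*e125 - 7/30*e135 - 28/25*e145 + 7/20*e234 + 23/24*e1234 + 11/8*e1245 + 28/25*e12345
step 2: 149/150 + 1/8*e1 - 833/75*e2 + 4349/300*e3 - 14/45*e4 + 489/400*e5 - 433/360*e12 + 7/90*e13 + 7/30*e14 + 7/10*e15 - 141/25*e23 - 4/5*e24 + 263/75*e25 + 23/4*e34 + 617/450*e35 + 3218/375*e45 + 197/120*e124 + 7/15*e125 + 21/10*e134 + 5/6*e135 + 13/180*e234 + 7/5*e235 + 1007/100*e245 + 98/25*e345 - 17/30*e1234 + 11/5*e1235 + 1/4*e1245 + 1103/1500*e2345 + 23/72*e12345
Answer: 149/150


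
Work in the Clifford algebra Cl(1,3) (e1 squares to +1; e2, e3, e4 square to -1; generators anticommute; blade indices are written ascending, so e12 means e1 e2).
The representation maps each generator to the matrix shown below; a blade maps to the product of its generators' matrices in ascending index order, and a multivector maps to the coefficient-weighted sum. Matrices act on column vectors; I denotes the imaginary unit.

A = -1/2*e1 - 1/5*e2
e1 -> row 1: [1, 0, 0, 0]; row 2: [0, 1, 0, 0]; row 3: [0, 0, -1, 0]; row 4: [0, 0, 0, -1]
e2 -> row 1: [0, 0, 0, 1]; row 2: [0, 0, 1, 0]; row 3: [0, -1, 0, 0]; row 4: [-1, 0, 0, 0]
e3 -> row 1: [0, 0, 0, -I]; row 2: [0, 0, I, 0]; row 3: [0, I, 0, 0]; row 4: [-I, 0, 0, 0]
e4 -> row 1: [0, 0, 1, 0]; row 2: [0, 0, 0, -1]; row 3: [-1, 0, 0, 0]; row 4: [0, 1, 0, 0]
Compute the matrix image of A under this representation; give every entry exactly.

M = (-1/2)*rho(e1) + (-1/5)*rho(e2), summed entrywise:
Answer: row 1: [-1/2, 0, 0, -1/5]; row 2: [0, -1/2, -1/5, 0]; row 3: [0, 1/5, 1/2, 0]; row 4: [1/5, 0, 0, 1/2]


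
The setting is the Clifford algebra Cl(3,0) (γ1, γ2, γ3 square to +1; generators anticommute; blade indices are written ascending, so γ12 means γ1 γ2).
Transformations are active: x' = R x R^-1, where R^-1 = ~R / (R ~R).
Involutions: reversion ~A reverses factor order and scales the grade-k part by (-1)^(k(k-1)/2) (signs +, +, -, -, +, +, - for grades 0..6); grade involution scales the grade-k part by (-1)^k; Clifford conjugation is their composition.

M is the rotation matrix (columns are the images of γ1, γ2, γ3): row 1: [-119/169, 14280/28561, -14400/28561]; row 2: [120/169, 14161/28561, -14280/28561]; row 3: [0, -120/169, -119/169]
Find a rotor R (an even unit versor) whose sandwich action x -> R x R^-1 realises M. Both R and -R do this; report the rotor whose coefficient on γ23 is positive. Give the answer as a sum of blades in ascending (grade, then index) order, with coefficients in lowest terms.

Method: write R = a + b12*γ12 + b13*γ13 + b23*γ23 with a^2 + b12^2 + b13^2 + b23^2 = 1 (so R^-1 = ~R). Expanding the columns R e_j ~R gives tr M = 4a^2 - 1 and, from the antisymmetric part, M21 - M12 = -4a*b12, M13 - M31 = 4a*b13, M32 - M23 = -4a*b23.
Here tr M = -26061/28561, so a^2 = (1 + tr M)/4 = 625/28561 and a = ±25/169. Taking a = 25/169: M21 - M12 = 6000/28561, M13 - M31 = -14400/28561, M32 - M23 = -6000/28561, giving b12 = -60/169, b13 = -144/169, b23 = 60/169, i.e. R = 25/169 - 60/169*γ12 - 144/169*γ13 + 60/169*γ23.
Its γ23 coefficient is already positive.
Answer: 25/169 - 60/169*γ12 - 144/169*γ13 + 60/169*γ23. Why the constraint matters: R and -R act identically through the sandwich — M has trace -26061/28561 either way — so only the sign condition on γ23 picks one of the two preimages.


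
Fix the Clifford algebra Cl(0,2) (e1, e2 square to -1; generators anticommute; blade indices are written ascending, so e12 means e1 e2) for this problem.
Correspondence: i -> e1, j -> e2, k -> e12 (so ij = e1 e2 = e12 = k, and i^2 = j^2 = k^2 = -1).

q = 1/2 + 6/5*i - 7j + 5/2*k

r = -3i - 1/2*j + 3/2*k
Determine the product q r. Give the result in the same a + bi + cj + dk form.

In blades: q = 1/2 + 6/5*e1 - 7*e2 + 5/2*e12, r = -3*e1 - 1/2*e2 + 3/2*e12.
Distribute q over r term by term (generator squares from the signature, products reordered to ascending indices): (1/2)*r = -3/2*e1 - 1/4*e2 + 3/4*e12; (6/5*e1)*r = 18/5 - 9/5*e2 - 3/5*e12; (-7*e2)*r = -7/2 - 21/2*e1 - 21*e12; (5/2*e12)*r = -15/4 + 5/4*e1 - 15/2*e2.
Sum: -73/20 - 43/4*e1 - 191/20*e2 - 417/20*e12; translating back through the correspondence:
Answer: -73/20 - 43/4*i - 191/20*j - 417/20*k


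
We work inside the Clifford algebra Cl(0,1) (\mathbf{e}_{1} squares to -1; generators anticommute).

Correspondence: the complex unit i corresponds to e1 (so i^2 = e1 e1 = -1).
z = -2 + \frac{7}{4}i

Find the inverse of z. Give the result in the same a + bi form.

In blades: z = -2 + \frac{7}{4} e_{1}.
With qbar = -2 - \frac{7}{4} e_{1} (scalar fixed, mapped units negated), z qbar = \frac{113}{16} (the sum of squared coefficients), so z^-1 = qbar / (\frac{113}{16}) = -\frac{32}{113} - \frac{28}{113} e_{1}; translating back:
Answer: -\frac{32}{113} - \frac{28}{113}i


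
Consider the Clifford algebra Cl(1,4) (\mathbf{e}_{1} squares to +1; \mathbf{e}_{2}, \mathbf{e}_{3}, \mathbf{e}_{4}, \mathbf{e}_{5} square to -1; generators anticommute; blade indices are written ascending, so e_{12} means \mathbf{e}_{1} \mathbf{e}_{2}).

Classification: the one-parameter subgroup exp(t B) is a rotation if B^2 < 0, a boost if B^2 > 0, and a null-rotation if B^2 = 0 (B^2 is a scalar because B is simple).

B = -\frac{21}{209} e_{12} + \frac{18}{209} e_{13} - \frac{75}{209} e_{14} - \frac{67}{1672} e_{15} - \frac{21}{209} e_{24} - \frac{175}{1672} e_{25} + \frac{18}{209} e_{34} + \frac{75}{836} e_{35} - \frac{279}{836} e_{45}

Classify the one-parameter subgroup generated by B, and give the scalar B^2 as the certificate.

B^2 term by term: the squares give (-\frac{21}{209})^2*(e_{12})^2 + (\frac{18}{209})^2*(e_{13})^2 + (-\frac{75}{209})^2*(e_{14})^2 + (-\frac{67}{1672})^2*(e_{15})^2 + (-\frac{21}{209})^2*(e_{24})^2 + (-\frac{175}{1672})^2*(e_{25})^2 + (\frac{18}{209})^2*(e_{34})^2 + (\frac{75}{836})^2*(e_{35})^2 + (-\frac{279}{836})^2*(e_{45})^2 = \frac{441}{43681}*(+1) + \frac{324}{43681}*(+1) + \frac{5625}{43681}*(+1) + \frac{4489}{2795584}*(+1) + \frac{441}{43681}*(-1) + \frac{30625}{2795584}*(-1) + \frac{324}{43681}*(-1) + \frac{5625}{698896}*(-1) + \frac{77841}{698896}*(-1) = 0 (each basis 2-blade squares to minus the product of its generators' squares); cross terms between blades sharing an index anticommute and cancel; the commuting (index-disjoint) pairs give grade-4 terms 2*c*c'*(blade product), which cancel blade by blade — e_{1234}: -\frac{756}{43681} + \frac{756}{43681} = 0; e_{1235}: -\frac{1575}{87362} + \frac{1575}{87362} = 0; e_{1245}: \frac{5859}{87362} - \frac{13125}{174724} + \frac{1407}{174724} = 0; e_{1345}: -\frac{2511}{43681} + \frac{5625}{87362} - \frac{603}{87362} = 0; e_{2345}: \frac{1575}{87362} - \frac{1575}{87362} = 0 — confirming B is simple. So B^2 = 0.
Answer: null-rotation, certificate B^2 = 0. Certificate logic: 0 is a conjugation-invariant scalar, so its sign fixes rotation versus boost versus null-rotation outright.


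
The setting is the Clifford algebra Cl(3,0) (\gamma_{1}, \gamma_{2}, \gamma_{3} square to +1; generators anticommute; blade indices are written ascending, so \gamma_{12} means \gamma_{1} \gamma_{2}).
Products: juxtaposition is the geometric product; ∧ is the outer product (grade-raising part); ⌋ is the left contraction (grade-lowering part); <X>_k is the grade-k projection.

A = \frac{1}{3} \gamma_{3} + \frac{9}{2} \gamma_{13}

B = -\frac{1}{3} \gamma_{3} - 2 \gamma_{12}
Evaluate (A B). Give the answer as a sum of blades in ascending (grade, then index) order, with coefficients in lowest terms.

step 1: -\frac{1}{9} - \frac{3}{2} \gamma_{1} - 9 \gamma_{23} - \frac{2}{3} \gamma_{123}
Answer: -\frac{1}{9} - \frac{3}{2} \gamma_{1} - 9 \gamma_{23} - \frac{2}{3} \gamma_{123}


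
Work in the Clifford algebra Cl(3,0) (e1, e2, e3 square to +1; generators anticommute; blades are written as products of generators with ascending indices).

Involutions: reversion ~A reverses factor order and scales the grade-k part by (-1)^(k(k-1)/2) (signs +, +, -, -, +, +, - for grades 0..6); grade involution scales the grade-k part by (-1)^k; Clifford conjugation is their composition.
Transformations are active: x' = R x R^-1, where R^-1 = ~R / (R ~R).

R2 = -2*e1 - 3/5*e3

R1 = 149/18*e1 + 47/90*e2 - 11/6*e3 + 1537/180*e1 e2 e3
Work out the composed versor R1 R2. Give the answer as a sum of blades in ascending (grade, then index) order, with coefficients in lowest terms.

Distribute over the terms of R2 (each basis-blade product reordered to ascending indices, repeated generators contracted through their squares):
R1 (-2*e1) = -149/9 + 47/45*e1 e2 - 11/3*e1 e3 - 1537/90*e2 e3
R1 (-3/5*e3) = 11/10 - 1537/300*e1 e2 - 149/30*e1 e3 - 47/150*e2 e3
Summing the partial products and collecting blades:
Answer: -1391/90 - 3671/900*e1 e2 - 259/30*e1 e3 - 3913/225*e2 e3


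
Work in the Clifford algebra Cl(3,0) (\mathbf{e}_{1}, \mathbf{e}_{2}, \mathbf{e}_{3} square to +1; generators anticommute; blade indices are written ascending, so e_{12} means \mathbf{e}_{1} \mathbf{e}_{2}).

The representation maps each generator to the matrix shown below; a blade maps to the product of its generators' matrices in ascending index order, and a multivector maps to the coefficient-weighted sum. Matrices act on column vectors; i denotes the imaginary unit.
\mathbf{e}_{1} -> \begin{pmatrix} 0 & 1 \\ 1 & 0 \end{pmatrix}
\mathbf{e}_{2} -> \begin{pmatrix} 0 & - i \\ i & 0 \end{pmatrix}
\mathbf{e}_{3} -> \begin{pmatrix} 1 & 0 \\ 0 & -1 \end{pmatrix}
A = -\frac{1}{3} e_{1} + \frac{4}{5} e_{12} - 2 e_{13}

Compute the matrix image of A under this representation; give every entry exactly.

Bivector images (products of the table entries): rho(e_{12}) = rho(\mathbf{e}_{1})rho(\mathbf{e}_{2}) = \begin{pmatrix} i & 0 \\ 0 & - i \end{pmatrix}; rho(e_{13}) = rho(\mathbf{e}_{1})rho(\mathbf{e}_{3}) = \begin{pmatrix} 0 & -1 \\ 1 & 0 \end{pmatrix}.
M = (-\frac{1}{3})*rho(e_{1}) + (\frac{4}{5})*rho(e_{12}) + (-2)*rho(e_{13}), summed entrywise:
Answer: \begin{pmatrix} \frac{4 i}{5} & \frac{5}{3} \\ - \frac{7}{3} & - \frac{4 i}{5} \end{pmatrix}


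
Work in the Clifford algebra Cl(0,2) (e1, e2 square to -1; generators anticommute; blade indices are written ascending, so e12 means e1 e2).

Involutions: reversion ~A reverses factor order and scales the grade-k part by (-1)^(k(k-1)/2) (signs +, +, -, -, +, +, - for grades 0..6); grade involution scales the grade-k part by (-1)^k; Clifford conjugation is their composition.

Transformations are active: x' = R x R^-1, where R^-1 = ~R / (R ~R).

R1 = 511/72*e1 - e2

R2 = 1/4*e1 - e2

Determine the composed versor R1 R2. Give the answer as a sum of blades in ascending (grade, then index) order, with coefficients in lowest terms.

Distribute over the terms of R1 (each basis-blade product reordered to ascending indices, repeated generators contracted through their squares):
(511/72*e1) R2 = -511/288 - 511/72*e12
(-e2) R2 = -1 + 1/4*e12
Summing the partial products and collecting blades:
Answer: -799/288 - 493/72*e12


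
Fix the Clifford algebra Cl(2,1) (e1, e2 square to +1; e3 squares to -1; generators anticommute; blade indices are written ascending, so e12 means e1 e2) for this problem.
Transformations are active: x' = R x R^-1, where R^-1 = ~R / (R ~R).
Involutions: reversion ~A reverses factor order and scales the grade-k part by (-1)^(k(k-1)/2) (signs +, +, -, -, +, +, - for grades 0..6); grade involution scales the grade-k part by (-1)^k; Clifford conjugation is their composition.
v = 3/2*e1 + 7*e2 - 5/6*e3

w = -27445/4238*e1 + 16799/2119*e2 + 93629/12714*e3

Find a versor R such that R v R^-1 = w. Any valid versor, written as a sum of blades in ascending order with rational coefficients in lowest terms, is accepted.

Why this works: both vectors square to 455/9, so q(v) = q(w) and R = v + w = -10544/2119*e1 + 31632/2119*e2 + 13839/2119*e3 carries v to w — its own direction survives, the complement (v - w)/2 flips.
Answer: -10544/2119*e1 + 31632/2119*e2 + 13839/2119*e3


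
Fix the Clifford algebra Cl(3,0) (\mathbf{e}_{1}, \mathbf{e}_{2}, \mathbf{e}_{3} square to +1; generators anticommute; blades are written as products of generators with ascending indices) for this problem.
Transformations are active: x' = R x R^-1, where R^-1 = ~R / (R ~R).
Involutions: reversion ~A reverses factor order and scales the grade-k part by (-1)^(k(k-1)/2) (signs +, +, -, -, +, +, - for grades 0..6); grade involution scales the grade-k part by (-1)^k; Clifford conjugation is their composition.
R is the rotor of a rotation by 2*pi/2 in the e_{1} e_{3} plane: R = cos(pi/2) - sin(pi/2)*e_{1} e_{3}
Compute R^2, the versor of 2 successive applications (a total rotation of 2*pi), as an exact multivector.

Because a rotor carries half the rotation angle, composing 2 copies of this e_{1} e_{3}-plane rotor multiplies the phase: 2*(pi/2) = \pi, hence R^2 = cos(\pi) - sin(\pi)*e_{1} e_{3}.
cos(\pi) = -1 and sin(\pi) = 0, so R^2 = -1. The total rotation 2*pi is 1 full turn, so every vector returns to itself, yet the rotor is -1, on the OTHER sheet of the double cover (an odd number of 2*pi turns).
Answer: -1


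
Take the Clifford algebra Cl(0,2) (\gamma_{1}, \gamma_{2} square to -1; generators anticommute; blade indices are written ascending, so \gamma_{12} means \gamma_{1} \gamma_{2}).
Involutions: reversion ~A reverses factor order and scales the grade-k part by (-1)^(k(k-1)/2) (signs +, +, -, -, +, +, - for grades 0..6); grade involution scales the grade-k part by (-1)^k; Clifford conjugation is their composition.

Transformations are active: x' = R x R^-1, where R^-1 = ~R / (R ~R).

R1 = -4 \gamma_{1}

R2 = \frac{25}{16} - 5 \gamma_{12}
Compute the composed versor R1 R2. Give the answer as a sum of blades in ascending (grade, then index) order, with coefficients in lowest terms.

Distribute over the terms of R1 (each basis-blade product reordered to ascending indices, repeated generators contracted through their squares):
(-4 \gamma_{1}) R2 = -\frac{25}{4} \gamma_{1} - 20 \gamma_{2}
Answer: -\frac{25}{4} \gamma_{1} - 20 \gamma_{2}


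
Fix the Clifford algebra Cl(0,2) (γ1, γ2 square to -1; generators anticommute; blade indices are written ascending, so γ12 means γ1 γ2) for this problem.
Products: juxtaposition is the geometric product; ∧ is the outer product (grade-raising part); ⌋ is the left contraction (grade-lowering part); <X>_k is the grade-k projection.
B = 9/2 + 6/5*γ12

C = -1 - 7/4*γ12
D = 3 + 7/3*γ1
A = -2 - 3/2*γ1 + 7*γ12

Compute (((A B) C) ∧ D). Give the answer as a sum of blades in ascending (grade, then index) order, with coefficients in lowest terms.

step 1: -87/5 - 27/4*γ1 + 9/5*γ2 + 291/10*γ12
step 2: 2733/40 + 18/5*γ1 - 1089/80*γ2 + 27/20*γ12
step 3: 8199/40 + 6809/40*γ1 - 3267/80*γ2 + 573/16*γ12
Answer: 8199/40 + 6809/40*γ1 - 3267/80*γ2 + 573/16*γ12


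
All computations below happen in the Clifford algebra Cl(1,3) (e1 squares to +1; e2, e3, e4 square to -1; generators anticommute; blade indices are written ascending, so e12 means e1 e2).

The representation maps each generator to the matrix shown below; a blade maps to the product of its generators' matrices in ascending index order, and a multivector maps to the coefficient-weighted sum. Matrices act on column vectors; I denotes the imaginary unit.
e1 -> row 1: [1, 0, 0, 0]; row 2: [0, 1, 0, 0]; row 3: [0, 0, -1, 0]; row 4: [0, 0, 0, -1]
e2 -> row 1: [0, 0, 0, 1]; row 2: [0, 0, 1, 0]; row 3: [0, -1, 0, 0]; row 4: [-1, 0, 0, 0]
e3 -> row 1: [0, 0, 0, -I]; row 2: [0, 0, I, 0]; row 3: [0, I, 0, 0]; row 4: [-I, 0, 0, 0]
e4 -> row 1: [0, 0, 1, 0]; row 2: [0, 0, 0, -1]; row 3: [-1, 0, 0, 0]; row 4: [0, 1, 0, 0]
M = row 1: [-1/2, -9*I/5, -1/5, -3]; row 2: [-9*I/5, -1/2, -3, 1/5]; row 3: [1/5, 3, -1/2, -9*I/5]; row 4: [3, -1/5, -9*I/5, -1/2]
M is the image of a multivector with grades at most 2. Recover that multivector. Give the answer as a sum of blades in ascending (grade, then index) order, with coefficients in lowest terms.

Method: the blade images are trace-orthogonal — tr(rho(e_A) rho(e_B)^-1) = 4 if A = B and 0 otherwise — and rho(e_A)^-1 = (e_A)^2 * rho(e_A) with (e_A)^2 = +1 or -1, so the coefficient of e_A in the preimage is (e_A)^2 * tr(M rho(e_A))/4.
Nonzero projections over blades of grade <= 2: 1: (1)^2 = +1, tr(M 1) = -2, coefficient -1/2; e2: (e2)^2 = -1, tr(M rho(e2)) = 12, coefficient -3; e4: (e4)^2 = -1, tr(M rho(e4)) = 4/5, coefficient -1/5; e34: (e34)^2 = -1, tr(M rho(e34)) = -36/5, coefficient 9/5. Every other blade of grade <= 2 projects to 0.
Answer: -1/2 - 3*e2 - 1/5*e4 + 9/5*e34


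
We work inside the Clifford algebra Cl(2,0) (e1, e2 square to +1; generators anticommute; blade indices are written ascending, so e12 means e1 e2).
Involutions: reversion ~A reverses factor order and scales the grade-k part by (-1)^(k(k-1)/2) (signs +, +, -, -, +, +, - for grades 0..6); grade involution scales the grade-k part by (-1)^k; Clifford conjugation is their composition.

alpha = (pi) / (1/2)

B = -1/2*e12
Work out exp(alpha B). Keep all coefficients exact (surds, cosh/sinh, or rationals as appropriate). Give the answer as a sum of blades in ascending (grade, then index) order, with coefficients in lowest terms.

B^2 = (-1/2)^2*(e12)^2 = 1/4*(-1) = -1/4 (a basis 2-blade squares to minus the product of its generators' squares).
B^2 = -1/4 — the negative square puts this in the circular regime; l = 1/2, alpha*l = pi, so exp(alpha B) = cos(pi) + (sin(pi)/(1/2))*B = -1 + (0)*B.
Answer: -1
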